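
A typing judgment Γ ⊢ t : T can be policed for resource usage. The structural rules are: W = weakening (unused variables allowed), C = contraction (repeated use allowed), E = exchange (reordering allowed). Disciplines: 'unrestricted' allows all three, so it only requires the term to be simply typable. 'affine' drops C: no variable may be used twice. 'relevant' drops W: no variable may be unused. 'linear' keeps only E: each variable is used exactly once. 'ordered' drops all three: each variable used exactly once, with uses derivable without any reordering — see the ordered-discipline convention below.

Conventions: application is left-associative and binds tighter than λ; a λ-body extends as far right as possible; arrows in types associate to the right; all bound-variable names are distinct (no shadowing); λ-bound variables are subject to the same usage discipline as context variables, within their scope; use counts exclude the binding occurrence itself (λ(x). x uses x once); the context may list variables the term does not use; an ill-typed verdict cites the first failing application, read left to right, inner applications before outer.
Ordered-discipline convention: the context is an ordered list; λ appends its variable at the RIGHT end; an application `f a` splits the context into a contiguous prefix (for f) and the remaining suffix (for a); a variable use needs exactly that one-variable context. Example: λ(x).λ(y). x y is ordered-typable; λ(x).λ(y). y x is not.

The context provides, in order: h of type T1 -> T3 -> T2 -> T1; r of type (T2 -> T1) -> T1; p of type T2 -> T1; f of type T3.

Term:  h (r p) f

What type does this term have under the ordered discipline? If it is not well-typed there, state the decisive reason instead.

term : T2 -> T1
counts: h: 1×, r: 1×, p: 1×, f: 1×
use order (left to right): h, r, p, f
typing: well-typed at T2 -> T1
all disciplines: ordered ✓; linear ✓; affine ✓; relevant ✓; unrestricted ✓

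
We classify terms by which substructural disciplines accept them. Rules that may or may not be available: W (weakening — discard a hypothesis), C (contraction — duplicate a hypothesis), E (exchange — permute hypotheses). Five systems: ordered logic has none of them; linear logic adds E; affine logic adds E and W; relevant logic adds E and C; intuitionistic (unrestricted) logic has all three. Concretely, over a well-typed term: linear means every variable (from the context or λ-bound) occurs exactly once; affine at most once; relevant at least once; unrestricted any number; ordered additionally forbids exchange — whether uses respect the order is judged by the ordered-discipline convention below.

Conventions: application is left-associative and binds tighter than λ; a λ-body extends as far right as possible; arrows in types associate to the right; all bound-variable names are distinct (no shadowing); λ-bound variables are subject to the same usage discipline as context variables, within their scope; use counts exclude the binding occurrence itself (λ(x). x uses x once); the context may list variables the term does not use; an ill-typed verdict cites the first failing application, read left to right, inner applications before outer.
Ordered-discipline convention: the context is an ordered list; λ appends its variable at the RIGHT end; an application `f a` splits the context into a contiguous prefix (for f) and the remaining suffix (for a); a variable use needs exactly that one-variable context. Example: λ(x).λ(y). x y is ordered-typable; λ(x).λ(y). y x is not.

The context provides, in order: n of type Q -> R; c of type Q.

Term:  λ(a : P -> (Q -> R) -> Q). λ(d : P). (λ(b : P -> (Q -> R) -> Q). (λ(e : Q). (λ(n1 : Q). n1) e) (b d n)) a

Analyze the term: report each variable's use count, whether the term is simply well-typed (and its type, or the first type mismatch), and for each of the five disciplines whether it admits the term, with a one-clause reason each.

use counts: n ×1, c ×0, a (λ-bound) ×1, d (λ-bound) ×1, b (λ-bound) ×1, e (λ-bound) ×1, n1 (λ-bound) ×1
order of uses: n1, e, b, d, n, a
typing: well-typed at (P -> (Q -> R) -> Q) -> P -> Q
ordered: ✗, c never used (weakening)
linear: ✗, c never used (weakening)
affine: ✓, n, c, a, d, b, e, n1: no repeats, contraction unneeded
relevant: ✗, c never used (weakening)
unrestricted: ✓, simply typable at (P -> (Q -> R) -> Q) -> P -> Q; W, C, E all held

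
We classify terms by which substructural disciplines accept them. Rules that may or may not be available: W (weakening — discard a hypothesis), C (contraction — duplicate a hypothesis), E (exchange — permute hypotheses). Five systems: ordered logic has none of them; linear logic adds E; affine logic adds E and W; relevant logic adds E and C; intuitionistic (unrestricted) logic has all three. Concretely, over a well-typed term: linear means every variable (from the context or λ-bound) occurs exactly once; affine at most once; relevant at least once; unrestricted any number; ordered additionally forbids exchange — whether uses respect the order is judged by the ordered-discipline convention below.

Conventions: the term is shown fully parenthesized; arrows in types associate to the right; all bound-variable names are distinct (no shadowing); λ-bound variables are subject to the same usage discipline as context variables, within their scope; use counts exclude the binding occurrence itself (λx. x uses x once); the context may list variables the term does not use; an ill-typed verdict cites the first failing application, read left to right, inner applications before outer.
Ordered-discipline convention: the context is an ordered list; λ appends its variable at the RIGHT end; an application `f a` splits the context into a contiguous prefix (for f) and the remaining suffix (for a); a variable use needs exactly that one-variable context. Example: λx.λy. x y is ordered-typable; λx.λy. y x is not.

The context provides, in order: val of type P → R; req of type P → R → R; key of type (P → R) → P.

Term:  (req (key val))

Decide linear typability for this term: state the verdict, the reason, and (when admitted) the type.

yes — val, req, key: one use apiece; term : R → R
use counts: val: 1; req: 1; key: 1
use order (left to right): req, key, val
typing: well-typed — term : R → R
all disciplines: ordered ✗; linear ✓; affine ✓; relevant ✓; unrestricted ✓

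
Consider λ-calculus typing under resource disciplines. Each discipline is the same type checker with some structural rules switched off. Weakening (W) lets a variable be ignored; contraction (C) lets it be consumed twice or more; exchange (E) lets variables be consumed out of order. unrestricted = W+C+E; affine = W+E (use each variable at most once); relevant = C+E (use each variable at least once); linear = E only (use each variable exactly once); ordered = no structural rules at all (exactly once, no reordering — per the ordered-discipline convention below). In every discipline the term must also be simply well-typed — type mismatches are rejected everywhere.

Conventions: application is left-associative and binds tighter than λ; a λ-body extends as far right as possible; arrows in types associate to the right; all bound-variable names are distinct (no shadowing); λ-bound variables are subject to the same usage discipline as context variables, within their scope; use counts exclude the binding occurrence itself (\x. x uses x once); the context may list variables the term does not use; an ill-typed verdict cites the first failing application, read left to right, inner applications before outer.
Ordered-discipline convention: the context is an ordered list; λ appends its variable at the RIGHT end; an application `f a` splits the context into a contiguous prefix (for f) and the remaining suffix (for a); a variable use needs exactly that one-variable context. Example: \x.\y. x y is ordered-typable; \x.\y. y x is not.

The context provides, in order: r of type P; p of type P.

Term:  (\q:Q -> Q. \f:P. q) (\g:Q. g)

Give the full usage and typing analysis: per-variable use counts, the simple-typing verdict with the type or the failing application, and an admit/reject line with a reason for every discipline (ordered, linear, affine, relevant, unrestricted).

counts: r ×0, p ×0, q (bound) ×1, f (bound) ×0, g (bound) ×1
uses in reading order: q, g
typing: the term checks, with type P -> Q -> Q
ordered: ✗ — r, p, f left unused
linear: ✗ — r, p, f left unused
affine: ✓ — r, p, q, f, g: no repeats, contraction unneeded
relevant: ✗ — r, p, f left unused
unrestricted: ✓ — type-checks (P -> Q -> Q) and nothing is barred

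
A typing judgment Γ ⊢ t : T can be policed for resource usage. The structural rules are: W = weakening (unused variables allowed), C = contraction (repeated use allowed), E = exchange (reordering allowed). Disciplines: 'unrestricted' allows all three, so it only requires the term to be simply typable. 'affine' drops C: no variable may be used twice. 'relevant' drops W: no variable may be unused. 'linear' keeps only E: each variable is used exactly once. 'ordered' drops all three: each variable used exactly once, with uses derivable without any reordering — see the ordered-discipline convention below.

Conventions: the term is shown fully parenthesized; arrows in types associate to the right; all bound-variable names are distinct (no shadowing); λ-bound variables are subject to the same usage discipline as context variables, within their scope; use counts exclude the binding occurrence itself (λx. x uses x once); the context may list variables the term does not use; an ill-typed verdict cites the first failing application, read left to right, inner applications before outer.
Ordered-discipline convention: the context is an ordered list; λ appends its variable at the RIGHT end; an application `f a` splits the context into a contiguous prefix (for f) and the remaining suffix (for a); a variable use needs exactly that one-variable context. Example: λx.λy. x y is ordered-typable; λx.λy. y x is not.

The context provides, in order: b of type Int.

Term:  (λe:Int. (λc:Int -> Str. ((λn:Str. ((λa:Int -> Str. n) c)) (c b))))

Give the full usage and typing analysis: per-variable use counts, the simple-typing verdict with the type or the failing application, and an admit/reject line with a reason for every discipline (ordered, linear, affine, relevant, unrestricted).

use counts: b: 1×; e (λ-bound): 0×; c (λ-bound): 2×; n (λ-bound): 1×; a (λ-bound): 0×
order of uses: n, c, c, b
typing: well-typed at Int -> (Int -> Str) -> Str
ordered ✗ (uses contraction: c ×2; needs weakening: e, a unused)
linear ✗ (uses contraction: c ×2; needs weakening: e, a unused)
affine ✗ (uses contraction: c ×2)
relevant ✗ (needs weakening: e, a unused)
unrestricted ✓ (simply typable at Int -> (Int -> Str) -> Str; W, C, E all held)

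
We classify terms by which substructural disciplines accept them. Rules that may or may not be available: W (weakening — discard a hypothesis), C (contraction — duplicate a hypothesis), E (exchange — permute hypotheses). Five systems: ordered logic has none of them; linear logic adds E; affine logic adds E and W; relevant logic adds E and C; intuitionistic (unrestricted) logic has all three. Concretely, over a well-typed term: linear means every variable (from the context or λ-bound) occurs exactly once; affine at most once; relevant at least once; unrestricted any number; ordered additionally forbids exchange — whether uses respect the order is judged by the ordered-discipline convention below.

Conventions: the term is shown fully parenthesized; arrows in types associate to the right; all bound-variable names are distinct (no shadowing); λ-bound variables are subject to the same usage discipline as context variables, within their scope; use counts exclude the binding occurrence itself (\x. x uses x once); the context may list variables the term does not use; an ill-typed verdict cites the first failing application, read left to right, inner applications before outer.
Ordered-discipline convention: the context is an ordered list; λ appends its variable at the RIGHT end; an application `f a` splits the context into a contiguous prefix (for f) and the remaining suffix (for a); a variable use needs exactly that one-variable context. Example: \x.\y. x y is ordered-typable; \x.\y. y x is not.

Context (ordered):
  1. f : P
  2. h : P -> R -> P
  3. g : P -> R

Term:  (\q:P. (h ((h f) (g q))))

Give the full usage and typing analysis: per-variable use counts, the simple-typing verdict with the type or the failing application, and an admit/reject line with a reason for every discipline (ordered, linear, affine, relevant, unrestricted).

usage: f: 1×; h: 2×; g: 1×; q [bound]: 1×
use order (left to right): h, h, f, g, q
typing: well-typed at P -> R -> P
ordered: ✗, h ×2 used more than once (contraction)
linear: ✗, h ×2 used more than once (contraction)
affine: ✗, h ×2 used more than once (contraction)
relevant: ✓, every one of f, h, g, q appears
unrestricted: ✓, typability at P -> R -> P is all that's needed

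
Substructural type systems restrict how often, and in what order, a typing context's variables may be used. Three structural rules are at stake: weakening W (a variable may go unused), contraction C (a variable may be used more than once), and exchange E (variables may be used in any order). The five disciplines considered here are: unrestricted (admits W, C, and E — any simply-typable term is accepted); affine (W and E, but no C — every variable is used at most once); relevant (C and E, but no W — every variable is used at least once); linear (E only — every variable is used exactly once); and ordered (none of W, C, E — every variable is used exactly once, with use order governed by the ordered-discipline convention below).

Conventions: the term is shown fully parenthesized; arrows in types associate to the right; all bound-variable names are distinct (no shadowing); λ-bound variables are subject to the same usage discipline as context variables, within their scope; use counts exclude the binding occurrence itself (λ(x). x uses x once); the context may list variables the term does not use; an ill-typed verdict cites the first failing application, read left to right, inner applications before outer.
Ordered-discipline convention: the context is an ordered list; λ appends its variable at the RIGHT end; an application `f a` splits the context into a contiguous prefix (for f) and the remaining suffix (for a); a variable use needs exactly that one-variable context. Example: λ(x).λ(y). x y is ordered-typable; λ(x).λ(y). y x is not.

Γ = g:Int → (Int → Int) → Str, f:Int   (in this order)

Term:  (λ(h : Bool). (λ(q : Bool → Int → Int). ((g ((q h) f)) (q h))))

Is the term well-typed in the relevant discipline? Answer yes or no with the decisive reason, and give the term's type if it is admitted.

yes — none of g, f, h, q goes unused; term : Bool → (Bool → Int → Int) → Str
counts: g=1, f=1, h [bound]=2, q [bound]=2
uses in reading order: g, q, h, f, q, h
typing: ✓ — Bool → (Bool → Int → Int) → Str
all disciplines: ordered ✗ · linear ✗ · affine ✗ · relevant ✓ · unrestricted ✓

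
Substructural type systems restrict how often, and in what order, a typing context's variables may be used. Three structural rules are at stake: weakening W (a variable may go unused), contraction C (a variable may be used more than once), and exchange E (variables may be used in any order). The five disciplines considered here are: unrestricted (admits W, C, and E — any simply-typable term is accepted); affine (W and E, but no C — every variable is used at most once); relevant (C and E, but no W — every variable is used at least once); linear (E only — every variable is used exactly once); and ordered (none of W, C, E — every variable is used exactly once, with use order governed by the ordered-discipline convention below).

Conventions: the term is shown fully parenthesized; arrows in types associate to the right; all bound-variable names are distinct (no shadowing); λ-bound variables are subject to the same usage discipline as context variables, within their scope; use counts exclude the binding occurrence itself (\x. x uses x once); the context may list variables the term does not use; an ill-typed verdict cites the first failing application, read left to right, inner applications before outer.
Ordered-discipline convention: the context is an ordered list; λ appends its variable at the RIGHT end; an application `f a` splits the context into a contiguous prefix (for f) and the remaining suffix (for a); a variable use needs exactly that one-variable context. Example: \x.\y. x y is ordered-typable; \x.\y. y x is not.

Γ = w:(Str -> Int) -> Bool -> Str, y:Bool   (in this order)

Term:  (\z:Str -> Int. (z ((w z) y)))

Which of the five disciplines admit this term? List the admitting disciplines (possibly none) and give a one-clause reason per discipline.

admitting disciplines: relevant, unrestricted
usage: w: 1×; y: 1×; z (λ-bound): 2×
use order (left to right): z, w, z, y
typing: the term checks, with type (Str -> Int) -> Int
ordered: ✗ — uses contraction: z ×2
linear: ✗ — uses contraction: z ×2
affine: ✗ — uses contraction: z ×2
relevant: ✓ — at least one use each (w, y, z)
unrestricted: ✓ — simply typable at (Str -> Int) -> Int; W, C, E all held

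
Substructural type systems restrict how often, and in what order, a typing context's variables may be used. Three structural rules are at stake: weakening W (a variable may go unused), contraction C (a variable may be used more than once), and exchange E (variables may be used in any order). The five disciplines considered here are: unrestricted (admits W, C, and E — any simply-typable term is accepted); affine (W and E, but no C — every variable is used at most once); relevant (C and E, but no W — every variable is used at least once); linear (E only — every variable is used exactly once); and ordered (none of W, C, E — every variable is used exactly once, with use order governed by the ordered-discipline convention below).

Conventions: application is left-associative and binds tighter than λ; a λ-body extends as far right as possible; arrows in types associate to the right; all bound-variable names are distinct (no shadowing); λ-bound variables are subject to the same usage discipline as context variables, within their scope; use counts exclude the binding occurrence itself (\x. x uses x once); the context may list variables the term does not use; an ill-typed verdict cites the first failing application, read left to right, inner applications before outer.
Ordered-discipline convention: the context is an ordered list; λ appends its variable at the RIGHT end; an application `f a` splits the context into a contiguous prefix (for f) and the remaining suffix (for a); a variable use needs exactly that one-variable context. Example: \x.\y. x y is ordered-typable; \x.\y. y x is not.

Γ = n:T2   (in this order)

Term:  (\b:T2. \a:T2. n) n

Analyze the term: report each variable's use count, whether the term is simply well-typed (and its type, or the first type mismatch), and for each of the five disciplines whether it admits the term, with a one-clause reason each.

usage: n: 2, b [bound]: 0, a [bound]: 0
order of uses: n, n
typing: well-typed — term : T2 → T2
ordered: ✗, needs contraction — n ×2; b, a left unused
linear: ✗, needs contraction — n ×2; b, a left unused
affine: ✗, needs contraction — n ×2
relevant: ✗, b, a left unused
unrestricted: ✓, type-checks (T2 → T2) and nothing is barred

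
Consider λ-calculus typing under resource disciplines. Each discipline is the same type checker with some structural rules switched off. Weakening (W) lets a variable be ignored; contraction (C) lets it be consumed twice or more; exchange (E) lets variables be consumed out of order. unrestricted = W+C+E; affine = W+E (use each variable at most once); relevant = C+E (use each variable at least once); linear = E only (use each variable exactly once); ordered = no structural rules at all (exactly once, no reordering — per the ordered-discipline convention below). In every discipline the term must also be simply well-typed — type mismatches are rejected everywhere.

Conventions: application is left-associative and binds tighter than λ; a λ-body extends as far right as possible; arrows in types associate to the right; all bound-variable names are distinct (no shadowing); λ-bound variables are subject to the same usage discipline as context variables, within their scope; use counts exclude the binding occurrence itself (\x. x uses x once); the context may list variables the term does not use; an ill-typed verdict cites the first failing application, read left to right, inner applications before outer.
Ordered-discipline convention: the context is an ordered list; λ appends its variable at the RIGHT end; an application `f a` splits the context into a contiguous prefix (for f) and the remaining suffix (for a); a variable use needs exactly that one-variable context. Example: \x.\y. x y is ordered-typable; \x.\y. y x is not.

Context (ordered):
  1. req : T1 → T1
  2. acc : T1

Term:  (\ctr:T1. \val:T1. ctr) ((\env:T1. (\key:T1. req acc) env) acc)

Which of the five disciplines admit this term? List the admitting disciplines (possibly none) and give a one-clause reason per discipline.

accepted by: unrestricted
usage: req ×1; acc ×2; ctr [bound] ×1; val [bound] ×0; env [bound] ×1; key [bound] ×0
uses in reading order: ctr, req, acc, env, acc
typing: well-typed — term : T1 → T1
ordered: ✗, uses contraction: acc ×2; val, key never used (weakening)
linear: ✗, uses contraction: acc ×2; val, key never used (weakening)
affine: ✗, uses contraction: acc ×2
relevant: ✗, val, key never used (weakening)
unrestricted: ✓, well-typed at T1 → T1; no restrictions here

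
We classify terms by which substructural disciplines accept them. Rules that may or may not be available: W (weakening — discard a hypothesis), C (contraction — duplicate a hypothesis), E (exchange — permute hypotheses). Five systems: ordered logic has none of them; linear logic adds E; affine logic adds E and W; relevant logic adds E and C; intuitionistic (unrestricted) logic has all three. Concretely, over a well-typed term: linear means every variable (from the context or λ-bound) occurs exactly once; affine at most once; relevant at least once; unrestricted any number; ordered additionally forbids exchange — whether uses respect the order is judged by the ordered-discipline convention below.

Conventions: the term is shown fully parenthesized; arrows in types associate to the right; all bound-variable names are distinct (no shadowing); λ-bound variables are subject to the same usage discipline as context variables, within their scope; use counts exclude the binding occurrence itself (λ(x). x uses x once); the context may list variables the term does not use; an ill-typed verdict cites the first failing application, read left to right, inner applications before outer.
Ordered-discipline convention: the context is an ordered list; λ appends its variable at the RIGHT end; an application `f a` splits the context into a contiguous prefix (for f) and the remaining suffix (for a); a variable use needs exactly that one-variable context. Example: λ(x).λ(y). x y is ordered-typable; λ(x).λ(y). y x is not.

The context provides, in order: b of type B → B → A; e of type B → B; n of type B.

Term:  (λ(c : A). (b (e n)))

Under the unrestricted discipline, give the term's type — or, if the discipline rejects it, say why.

term : A → B → A
counts: b: 1, e: 1, n: 1, c (bound): 0
left-to-right use order: b, e, n
typing: well-typed — term : A → B → A
per-discipline verdicts: ordered ✗ | linear ✗ | affine ✓ | relevant ✗ | unrestricted ✓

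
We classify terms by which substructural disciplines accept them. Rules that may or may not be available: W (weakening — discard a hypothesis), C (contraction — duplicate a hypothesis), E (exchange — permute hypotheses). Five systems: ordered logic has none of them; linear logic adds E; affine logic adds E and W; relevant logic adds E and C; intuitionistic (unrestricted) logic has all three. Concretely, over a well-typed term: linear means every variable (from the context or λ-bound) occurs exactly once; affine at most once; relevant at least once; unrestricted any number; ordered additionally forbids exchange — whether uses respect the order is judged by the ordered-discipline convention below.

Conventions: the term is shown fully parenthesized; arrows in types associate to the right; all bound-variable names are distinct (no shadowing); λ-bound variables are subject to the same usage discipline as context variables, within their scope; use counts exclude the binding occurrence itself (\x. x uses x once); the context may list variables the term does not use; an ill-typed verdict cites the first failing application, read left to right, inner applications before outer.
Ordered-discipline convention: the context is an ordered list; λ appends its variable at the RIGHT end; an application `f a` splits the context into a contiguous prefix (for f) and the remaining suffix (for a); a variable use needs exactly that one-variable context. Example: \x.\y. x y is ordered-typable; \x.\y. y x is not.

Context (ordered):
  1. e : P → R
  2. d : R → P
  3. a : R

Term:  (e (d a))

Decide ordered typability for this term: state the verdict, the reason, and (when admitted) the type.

yes — single-use (e, d, a), ordered derivation ok; term : R
variable uses: e=1, d=1, a=1
use order (left to right): e, d, a
typing: well-typed at R
across the five disciplines: ordered ✓ | linear ✓ | affine ✓ | relevant ✓ | unrestricted ✓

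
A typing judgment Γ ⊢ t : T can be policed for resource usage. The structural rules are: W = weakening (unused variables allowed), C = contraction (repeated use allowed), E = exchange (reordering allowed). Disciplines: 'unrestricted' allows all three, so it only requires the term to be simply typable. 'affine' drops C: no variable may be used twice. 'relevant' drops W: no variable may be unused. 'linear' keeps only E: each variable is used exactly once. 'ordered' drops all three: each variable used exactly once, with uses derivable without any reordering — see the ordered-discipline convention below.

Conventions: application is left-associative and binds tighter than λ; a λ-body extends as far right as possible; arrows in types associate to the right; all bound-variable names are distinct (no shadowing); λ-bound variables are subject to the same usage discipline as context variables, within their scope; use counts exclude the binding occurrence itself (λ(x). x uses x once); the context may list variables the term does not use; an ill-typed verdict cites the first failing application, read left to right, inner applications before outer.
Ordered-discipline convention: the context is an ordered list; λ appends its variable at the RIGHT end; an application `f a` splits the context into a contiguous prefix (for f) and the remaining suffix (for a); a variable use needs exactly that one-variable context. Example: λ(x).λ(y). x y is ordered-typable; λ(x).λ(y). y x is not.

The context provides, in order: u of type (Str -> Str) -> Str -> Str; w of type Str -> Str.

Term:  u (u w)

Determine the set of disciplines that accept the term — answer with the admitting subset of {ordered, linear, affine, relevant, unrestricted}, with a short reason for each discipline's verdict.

accepted by: relevant, unrestricted
counts: u: 2, w: 1
use order (left to right): u, u, w
typing: well-typed at Str -> Str
ordered: ✗ — u ×2 used more than once (contraction)
linear: ✗ — u ×2 used more than once (contraction)
affine: ✗ — u ×2 used more than once (contraction)
relevant: ✓ — every one of u, w appears
unrestricted: ✓ — simply typable at Str -> Str; W, C, E all held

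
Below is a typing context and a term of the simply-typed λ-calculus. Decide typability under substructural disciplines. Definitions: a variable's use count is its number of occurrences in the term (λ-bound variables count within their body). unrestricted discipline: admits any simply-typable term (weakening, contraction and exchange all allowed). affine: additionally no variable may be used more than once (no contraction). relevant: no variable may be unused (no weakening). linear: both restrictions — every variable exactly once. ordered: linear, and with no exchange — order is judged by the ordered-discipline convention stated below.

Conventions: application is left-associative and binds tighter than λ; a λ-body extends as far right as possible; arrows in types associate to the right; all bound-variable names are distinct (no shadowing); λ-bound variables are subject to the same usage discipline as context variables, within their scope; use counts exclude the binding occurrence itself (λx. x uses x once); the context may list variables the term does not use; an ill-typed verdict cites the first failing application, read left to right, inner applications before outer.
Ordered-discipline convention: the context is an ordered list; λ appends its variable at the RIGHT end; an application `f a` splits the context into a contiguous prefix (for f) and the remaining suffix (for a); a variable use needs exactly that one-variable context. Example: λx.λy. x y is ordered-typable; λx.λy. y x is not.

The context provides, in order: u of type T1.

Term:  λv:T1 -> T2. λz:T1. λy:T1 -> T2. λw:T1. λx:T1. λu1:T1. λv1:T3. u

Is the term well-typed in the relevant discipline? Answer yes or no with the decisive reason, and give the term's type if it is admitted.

no — v, z, y, w, x, u1, v1 left unused
variable uses: u: 1; v (λ-bound): 0; z (λ-bound): 0; y (λ-bound): 0; w (λ-bound): 0; x (λ-bound): 0; u1 (λ-bound): 0; v1 (λ-bound): 0
use order (left to right): u
typing: ✓ — (T1 -> T2) -> T1 -> (T1 -> T2) -> T1 -> T1 -> T1 -> T3 -> T1
across the five disciplines: ordered ✗ | linear ✗ | affine ✓ | relevant ✗ | unrestricted ✓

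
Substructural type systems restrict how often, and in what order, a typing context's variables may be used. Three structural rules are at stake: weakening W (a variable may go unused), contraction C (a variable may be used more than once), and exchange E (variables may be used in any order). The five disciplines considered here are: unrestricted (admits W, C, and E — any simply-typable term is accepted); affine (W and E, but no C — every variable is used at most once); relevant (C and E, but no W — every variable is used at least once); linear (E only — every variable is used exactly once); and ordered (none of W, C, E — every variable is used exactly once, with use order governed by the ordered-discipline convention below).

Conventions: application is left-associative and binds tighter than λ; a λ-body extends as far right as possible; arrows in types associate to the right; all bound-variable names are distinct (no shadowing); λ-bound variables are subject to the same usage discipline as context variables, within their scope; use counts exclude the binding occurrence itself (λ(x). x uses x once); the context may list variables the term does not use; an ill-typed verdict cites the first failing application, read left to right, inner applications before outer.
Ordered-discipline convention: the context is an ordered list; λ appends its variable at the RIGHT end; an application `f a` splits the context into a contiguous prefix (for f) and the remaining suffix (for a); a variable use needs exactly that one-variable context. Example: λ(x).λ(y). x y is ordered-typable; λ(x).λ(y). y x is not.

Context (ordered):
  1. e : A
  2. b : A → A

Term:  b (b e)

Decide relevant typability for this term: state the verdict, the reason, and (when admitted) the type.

yes — e, b: all used, weakening unneeded; term : A
usage: e: 1, b: 2
use order (left to right): b, b, e
typing: well-typed — term : A
summary: ordered ✗ | linear ✗ | affine ✗ | relevant ✓ | unrestricted ✓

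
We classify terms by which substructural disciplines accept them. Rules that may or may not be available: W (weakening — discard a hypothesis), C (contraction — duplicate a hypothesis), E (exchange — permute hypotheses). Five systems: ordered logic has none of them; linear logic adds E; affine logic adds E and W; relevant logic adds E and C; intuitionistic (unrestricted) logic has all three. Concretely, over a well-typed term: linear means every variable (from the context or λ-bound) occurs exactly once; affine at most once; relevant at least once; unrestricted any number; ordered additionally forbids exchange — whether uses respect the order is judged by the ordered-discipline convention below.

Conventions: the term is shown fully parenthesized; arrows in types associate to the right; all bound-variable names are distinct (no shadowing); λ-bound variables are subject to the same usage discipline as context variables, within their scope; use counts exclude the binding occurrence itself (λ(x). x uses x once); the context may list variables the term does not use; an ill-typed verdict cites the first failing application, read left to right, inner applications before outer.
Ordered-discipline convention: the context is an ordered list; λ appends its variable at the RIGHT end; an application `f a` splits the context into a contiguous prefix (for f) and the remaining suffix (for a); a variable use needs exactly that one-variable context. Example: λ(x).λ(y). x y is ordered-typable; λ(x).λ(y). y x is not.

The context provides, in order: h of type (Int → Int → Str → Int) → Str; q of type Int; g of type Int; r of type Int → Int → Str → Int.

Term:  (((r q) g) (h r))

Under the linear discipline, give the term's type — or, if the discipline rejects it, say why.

not well-typed under linear — repeated use of r ×2
use counts: h ×1, q ×1, g ×1, r ×2
order of uses: r, q, g, h, r
typing: well-typed — term : Int
across the five disciplines: ordered ✗ · linear ✗ · affine ✗ · relevant ✓ · unrestricted ✓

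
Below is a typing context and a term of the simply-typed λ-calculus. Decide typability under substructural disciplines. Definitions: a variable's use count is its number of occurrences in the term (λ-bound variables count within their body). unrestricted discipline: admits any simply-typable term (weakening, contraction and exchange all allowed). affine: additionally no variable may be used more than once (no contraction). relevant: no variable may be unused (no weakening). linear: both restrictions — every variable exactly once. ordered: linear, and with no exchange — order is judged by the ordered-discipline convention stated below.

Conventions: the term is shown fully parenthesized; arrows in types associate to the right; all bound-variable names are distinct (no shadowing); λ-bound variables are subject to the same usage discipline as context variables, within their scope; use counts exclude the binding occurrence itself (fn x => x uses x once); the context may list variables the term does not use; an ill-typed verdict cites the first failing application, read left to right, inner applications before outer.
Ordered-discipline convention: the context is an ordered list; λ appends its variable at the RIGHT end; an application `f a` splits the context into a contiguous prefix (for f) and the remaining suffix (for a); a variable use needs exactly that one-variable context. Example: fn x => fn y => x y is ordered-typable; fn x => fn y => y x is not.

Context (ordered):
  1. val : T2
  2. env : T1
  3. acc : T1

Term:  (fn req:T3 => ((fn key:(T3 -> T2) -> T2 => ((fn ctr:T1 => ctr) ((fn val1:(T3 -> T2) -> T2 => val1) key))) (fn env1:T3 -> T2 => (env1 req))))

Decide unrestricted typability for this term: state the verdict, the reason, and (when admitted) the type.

no — not simply typable
use counts: val ×0; env ×0; acc ×0; req (bound) ×1; key (bound) ×1; ctr (bound) ×1; val1 (bound) ×1; env1 (bound) ×1
order of uses: ctr, val1, key, env1, req
typing: ill-typed: an argument (T3 -> T2) -> T2 mismatches the expected T1
per-discipline verdicts: ordered ✗, linear ✗, affine ✗, relevant ✗, unrestricted ✗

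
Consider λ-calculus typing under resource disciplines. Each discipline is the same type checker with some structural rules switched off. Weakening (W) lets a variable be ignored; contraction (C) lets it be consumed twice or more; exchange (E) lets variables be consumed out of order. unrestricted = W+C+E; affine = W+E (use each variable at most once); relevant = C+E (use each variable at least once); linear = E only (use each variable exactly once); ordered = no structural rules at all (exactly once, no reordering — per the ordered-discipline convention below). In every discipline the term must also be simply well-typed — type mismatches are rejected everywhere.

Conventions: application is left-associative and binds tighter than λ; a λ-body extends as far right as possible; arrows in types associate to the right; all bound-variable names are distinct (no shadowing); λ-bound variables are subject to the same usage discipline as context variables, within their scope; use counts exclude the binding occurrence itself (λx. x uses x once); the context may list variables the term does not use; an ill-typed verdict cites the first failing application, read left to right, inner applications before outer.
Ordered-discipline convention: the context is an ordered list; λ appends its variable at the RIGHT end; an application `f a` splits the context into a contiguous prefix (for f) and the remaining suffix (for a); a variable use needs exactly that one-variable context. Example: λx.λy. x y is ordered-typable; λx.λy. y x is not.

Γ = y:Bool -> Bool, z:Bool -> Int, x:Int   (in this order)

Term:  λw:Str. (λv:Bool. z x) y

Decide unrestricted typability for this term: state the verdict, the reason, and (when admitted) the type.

no — fails simple typing
usage: y=1, z=1, x=1, w [bound]=0, v [bound]=0
left-to-right use order: z, x, y
typing: ill-typed: a function awaiting Bool gets Int
across the five disciplines: ordered ✗ · linear ✗ · affine ✗ · relevant ✗ · unrestricted ✗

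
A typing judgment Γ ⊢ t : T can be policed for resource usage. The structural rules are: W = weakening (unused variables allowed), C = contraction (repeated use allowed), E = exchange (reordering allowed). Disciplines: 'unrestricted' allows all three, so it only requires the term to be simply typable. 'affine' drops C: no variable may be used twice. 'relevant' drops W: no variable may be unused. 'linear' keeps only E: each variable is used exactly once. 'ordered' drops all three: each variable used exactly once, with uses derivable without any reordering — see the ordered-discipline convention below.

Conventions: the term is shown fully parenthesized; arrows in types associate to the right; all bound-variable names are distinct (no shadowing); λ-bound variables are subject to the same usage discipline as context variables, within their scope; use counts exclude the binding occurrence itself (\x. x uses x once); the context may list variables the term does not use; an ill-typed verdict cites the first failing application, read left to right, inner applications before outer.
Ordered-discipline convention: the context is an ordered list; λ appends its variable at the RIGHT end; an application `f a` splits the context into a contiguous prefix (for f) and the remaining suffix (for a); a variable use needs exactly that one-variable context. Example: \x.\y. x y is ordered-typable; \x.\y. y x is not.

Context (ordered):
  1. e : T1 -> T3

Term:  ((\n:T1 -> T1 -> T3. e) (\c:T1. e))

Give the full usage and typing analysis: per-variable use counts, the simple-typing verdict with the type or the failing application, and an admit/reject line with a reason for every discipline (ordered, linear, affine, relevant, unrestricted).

counts: e=2, n [bound]=0, c [bound]=0
left-to-right use order: e, e
typing: the term checks, with type T1 -> T3
ordered ✗ (e ×2 used more than once (contraction); needs weakening: n, c unused)
linear ✗ (e ×2 used more than once (contraction); needs weakening: n, c unused)
affine ✗ (e ×2 used more than once (contraction))
relevant ✗ (needs weakening: n, c unused)
unrestricted ✓ (typability at T1 -> T3 is all that's needed)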